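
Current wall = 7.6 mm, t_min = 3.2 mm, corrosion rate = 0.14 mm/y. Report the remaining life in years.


Apply the remaining-life relation: RL = (t_current − t_min) / CR
RL = (7.6 − 3.2) / 0.14 = 4.4 / 0.14 = 31.4 years

31.4 years


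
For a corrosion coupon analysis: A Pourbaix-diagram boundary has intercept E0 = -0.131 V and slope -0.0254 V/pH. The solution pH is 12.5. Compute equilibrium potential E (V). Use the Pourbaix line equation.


Apply the Pourbaix line equation: E = E0 + slope*pH
E = -0.131 + (-0.0254)*12.5 = -0.131 + (-0.3175) = -0.4485 V
Rounded to 3 decimal places: E = -0.449 V

-0.449 V


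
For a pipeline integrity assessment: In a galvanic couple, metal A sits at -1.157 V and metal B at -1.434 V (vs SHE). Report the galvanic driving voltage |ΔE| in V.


Driving voltage is the absolute potential difference.
|ΔE| = |-1.157 − (-1.434)| = 0.277 V

0.277 V


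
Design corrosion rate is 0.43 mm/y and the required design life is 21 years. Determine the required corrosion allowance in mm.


Corrosion allowance = CR × design life
CA = 0.43 * 21 = 9.03 mm

9.03 mm


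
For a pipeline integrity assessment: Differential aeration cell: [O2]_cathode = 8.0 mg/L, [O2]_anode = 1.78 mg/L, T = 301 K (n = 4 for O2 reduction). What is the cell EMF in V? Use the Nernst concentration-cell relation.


Apply the Nernst concentration-cell relation: E = (RT/nF)*ln(C_cathode/C_anode)
RT/nF = 8.314*301/(4*96485) = 0.0064842 V
ln(8.0/1.78) = 1.50283
E = 0.0064842 * 1.50283 = 0.00974 V

0.00974 V


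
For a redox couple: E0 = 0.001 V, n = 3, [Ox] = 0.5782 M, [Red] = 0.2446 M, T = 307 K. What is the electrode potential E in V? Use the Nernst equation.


Apply the Nernst equation: E = E0 + (RT/nF)*ln([Ox]/[Red])
Step 1: RT/nF = 8.314*307/(3*96485) = 0.00881794 V
Step 2: [Ox]/[Red] = 0.5782/0.2446 = 2.363859
Step 3: ln(2.363859) = 0.860295
Step 4: correction = 0.00881794 * 0.860295 = 0.008 V
E = 0.001 + 0.008 = 0.009 V

0.009 V


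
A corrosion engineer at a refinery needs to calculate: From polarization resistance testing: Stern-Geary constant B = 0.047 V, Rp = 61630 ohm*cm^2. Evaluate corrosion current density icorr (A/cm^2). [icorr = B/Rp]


Apply the Stern-Geary relation: icorr = B / Rp
icorr = 0.047 / 61630 = 7.626×10^-7 A/cm^2

7.626×10^-7 A/cm^2


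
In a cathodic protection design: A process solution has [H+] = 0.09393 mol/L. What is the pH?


pH = −log10[H+]
pH = −log10(0.09393) = 1.03

1.03


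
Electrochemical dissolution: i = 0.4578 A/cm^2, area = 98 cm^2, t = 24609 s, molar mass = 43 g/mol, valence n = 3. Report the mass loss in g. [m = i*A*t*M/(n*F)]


Apply Faraday's law: m = i*A*t*M / (n*F)
Total charge passed Q = i*A*t = 0.4578*98*24609 = 1104068.0196 C
m = Q*M/(n*F) = 1104068.0196*43/(3*96485) = 164.01487 g

164.01487 g


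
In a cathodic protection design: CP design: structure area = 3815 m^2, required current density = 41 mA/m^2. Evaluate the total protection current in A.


I = area * current density, then convert mA → A (÷1000)
I = 3815 * 41 / 1000 = 156.42 A

156.42 A


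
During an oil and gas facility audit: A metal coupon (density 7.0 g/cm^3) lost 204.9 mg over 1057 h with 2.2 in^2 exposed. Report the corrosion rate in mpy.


Apply the mpy weight-loss relation: CR = 534 * W / (D * A * T)
Numerator: 534 * 204.9 = 109416.6
Denominator: 7.0 * 2.2 * 1057 = 16277.8
CR = 109416.6 / 16277.8 = 6.7218 mpy

6.7218 mpy


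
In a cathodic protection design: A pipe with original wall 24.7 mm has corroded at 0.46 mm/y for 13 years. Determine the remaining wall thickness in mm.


Remaining wall = original − CR × time
t = 24.7 − 0.46*13 = 24.7 − 5.98 = 18.72 mm

18.72 mm


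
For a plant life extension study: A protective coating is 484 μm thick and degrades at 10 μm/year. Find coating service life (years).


Service life = thickness / degradation rate
Life = 484 / 10 = 48.4 years

48.4 years


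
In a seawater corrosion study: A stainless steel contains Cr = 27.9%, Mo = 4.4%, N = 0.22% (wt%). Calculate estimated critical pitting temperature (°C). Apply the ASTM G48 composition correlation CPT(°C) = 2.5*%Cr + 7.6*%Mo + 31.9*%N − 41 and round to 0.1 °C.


Apply the ASTM G48 empirical CPT estimate: CPT(°C) = 2.5*%Cr + 7.6*%Mo + 31.9*%N − 41
2.5*27.9 = 69.75; 7.6*4.4 = 33.44; 31.9*0.22 = 7.018
CPT = 69.75 + 33.44 + 7.018 − 41 = 69.208 °C
Rounded to 0.1 °C: CPT ≈ 69.2 °C

69.2 °C


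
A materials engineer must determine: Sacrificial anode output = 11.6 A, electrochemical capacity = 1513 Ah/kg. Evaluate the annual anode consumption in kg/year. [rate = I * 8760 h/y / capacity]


Annual consumption = current * hours per year / capacity
Rate = 11.6 * 8760 / 1513 = 67.2 kg/year

67.2 kg/year


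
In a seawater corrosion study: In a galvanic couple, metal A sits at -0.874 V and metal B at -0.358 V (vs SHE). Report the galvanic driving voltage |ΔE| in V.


Driving voltage is the absolute potential difference.
|ΔE| = |-0.874 − (-0.358)| = 0.516 V

0.516 V


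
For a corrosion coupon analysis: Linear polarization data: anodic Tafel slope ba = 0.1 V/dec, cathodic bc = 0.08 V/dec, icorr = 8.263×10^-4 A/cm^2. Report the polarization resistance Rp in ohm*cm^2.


Apply the Stern-Geary equation: Rp = ba*bc / (2.303*icorr*(ba+bc))
ba*bc = 0.1*0.08 = 0.008
ba+bc = 0.18; 2.303*icorr*(ba+bc) = 2.303*8.263×10^-4*0.18 = 3.425344×10^-4
Rp = 0.008 / 3.425344×10^-4 = 23.36 ohm*cm^2

23.36 ohm*cm^2


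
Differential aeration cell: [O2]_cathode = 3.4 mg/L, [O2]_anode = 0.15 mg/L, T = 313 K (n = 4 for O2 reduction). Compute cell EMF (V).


Apply the Nernst concentration-cell relation: E = (RT/nF)*ln(C_cathode/C_anode)
RT/nF = 8.314*313/(4*96485) = 0.00674271 V
ln(3.4/0.15) = 3.1209
E = 0.00674271 * 3.1209 = 0.02104 V

0.02104 V


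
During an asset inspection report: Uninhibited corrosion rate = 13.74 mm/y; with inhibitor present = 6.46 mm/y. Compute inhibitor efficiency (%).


Apply the inhibitor-efficiency definition: IE = (CR_blank − CR_inh)/CR_blank × 100
IE = (13.74 − 6.46) / 13.74 × 100
IE = 7.28 / 13.74 × 100 = 53.0 %

53.0 %


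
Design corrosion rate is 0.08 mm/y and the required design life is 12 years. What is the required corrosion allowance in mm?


Corrosion allowance = CR × design life
CA = 0.08 * 12 = 0.96 mm

0.96 mm


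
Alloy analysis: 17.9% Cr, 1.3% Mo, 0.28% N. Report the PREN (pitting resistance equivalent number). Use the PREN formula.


Apply the PREN formula: PREN = Cr + 3.3*Mo + 16*N
PREN = 17.9 + 3.3*1.3 + 16*0.28
PREN = 17.9 + 4.29 + 4.48 = 26.67

26.67


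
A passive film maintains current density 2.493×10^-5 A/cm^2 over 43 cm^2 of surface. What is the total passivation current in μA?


I = i_pass * A, then convert A → μA (×10^6)
I = 2.493×10^-5 * 43 * 10^6 = 1071.99 μA

1071.99 μA


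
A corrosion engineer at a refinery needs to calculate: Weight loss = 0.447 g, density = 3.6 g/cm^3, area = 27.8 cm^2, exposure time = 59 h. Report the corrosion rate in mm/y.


Apply the mm/y weight-loss relation: CR = 87600 * W / (D * A * T)
Numerator: 87600 * 0.447 = 39157.2
Denominator: 3.6 * 27.8 * 59 = 5904.72
CR = 39157.2 / 5904.72 = 6.631508 mm/y

6.631508 mm/y


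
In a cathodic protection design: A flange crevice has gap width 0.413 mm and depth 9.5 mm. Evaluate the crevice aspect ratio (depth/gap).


Aspect ratio = depth / gap
Ratio = 9.5 / 0.413 = 23.0

23.0


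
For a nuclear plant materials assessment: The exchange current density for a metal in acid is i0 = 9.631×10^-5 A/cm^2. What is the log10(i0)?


i0 = 9.631×10^-5 A/cm^2
log10(i0) = -4.016

-4.016


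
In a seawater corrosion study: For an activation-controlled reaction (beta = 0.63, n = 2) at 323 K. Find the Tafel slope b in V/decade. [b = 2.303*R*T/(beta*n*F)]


Apply the Tafel slope relation: b = 2.303*R*T/(beta*n*F)
Numerator: 2.303 * 8.314 * 323 = 6184.53
Denominator: 0.63 * 2 * 96485 = 121571.1
b = 6184.53 / 121571.1 = 0.0509 V/decade

0.0509 V/decade


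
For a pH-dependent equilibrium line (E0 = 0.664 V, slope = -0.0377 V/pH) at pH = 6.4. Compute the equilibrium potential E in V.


Apply the Pourbaix line equation: E = E0 + slope*pH
E = 0.664 + (-0.0377)*6.4 = 0.664 + (-0.24128) = 0.42272 V
Rounded to 3 decimal places: E = 0.423 V

0.423 V


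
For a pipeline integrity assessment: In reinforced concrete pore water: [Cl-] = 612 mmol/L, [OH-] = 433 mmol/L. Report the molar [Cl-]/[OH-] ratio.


Threshold parameter = [Cl-] / [OH-] (molar basis; both in mmol/L, so units cancel)
Ratio = 612 / 433 = 1.41

1.41


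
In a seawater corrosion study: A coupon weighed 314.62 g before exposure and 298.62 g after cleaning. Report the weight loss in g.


Weight loss = initial − final
WL = 314.62 − 298.62 = 16.0 g

16.0 g


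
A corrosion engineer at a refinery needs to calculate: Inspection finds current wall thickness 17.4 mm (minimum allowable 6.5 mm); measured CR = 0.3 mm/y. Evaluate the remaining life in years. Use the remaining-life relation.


Apply the remaining-life relation: RL = (t_current − t_min) / CR
RL = (17.4 − 6.5) / 0.3 = 10.9 / 0.3 = 36.3 years

36.3 years


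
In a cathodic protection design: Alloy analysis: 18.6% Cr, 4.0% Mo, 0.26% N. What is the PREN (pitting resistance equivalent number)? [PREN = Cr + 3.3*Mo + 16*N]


Apply the PREN formula: PREN = Cr + 3.3*Mo + 16*N
PREN = 18.6 + 3.3*4.0 + 16*0.26
PREN = 18.6 + 13.2 + 4.16 = 35.96

35.96


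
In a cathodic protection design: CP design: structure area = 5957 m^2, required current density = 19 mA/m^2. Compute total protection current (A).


I = area * current density, then convert mA → A (÷1000)
I = 5957 * 19 / 1000 = 113.18 A

113.18 A


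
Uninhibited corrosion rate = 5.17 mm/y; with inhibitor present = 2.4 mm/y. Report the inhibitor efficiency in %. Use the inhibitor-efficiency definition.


Apply the inhibitor-efficiency definition: IE = (CR_blank − CR_inh)/CR_blank × 100
IE = (5.17 − 2.4) / 5.17 × 100
IE = 2.77 / 5.17 × 100 = 53.6 %

53.6 %


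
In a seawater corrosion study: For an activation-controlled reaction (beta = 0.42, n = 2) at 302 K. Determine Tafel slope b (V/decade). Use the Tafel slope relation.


Apply the Tafel slope relation: b = 2.303*R*T/(beta*n*F)
Numerator: 2.303 * 8.314 * 302 = 5782.44
Denominator: 0.42 * 2 * 96485 = 81047.4
b = 5782.44 / 81047.4 = 0.071 V/decade

0.071 V/decade


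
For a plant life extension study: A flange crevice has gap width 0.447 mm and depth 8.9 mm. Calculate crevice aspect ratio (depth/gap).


Aspect ratio = depth / gap
Ratio = 8.9 / 0.447 = 19.9

19.9


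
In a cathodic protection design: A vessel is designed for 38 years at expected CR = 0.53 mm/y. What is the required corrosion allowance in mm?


Corrosion allowance = CR × design life
CA = 0.53 * 38 = 20.14 mm

20.14 mm


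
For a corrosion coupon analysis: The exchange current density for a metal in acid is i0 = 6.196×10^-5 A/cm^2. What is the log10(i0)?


i0 = 6.196×10^-5 A/cm^2
log10(i0) = -4.208

-4.208


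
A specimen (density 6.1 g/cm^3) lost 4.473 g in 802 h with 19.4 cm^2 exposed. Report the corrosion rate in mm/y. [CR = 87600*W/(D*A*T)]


Apply the mm/y weight-loss relation: CR = 87600 * W / (D * A * T)
Numerator: 87600 * 4.473 = 391834.8
Denominator: 6.1 * 19.4 * 802 = 94908.68
CR = 391834.8 / 94908.68 = 4.128545 mm/y

4.128545 mm/y


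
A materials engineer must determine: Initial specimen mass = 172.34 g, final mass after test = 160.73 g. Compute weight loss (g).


Weight loss = initial − final
WL = 172.34 − 160.73 = 11.61 g

11.61 g


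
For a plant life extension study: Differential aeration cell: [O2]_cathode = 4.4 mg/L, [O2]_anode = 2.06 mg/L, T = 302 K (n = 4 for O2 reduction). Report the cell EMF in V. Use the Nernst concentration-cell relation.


Apply the Nernst concentration-cell relation: E = (RT/nF)*ln(C_cathode/C_anode)
RT/nF = 8.314*302/(4*96485) = 0.00650575 V
ln(4.4/2.06) = 0.7589
E = 0.00650575 * 0.7589 = 0.00494 V

0.00494 V


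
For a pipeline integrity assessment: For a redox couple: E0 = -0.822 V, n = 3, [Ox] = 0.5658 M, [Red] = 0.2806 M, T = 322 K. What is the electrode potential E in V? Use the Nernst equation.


Apply the Nernst equation: E = E0 + (RT/nF)*ln([Ox]/[Red])
Step 1: RT/nF = 8.314*322/(3*96485) = 0.00924879 V
Step 2: [Ox]/[Red] = 0.5658/0.2806 = 2.016393
Step 3: ln(2.016393) = 0.70131
Step 4: correction = 0.00924879 * 0.70131 = 0.006 V
E = -0.822 + 0.006 = -0.816 V

-0.816 V


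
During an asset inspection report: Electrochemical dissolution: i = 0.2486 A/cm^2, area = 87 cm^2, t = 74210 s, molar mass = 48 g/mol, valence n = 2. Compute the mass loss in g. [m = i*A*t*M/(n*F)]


Apply Faraday's law: m = i*A*t*M / (n*F)
Total charge passed Q = i*A*t = 0.2486*87*74210 = 1605028.722 C
m = Q*M/(n*F) = 1605028.722*48/(2*96485) = 399.2402 g

399.2402 g


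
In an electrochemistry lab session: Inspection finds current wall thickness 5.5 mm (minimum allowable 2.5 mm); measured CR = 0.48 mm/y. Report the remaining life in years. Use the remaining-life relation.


Apply the remaining-life relation: RL = (t_current − t_min) / CR
RL = (5.5 − 2.5) / 0.48 = 3.0 / 0.48 = 6.3 years

6.3 years


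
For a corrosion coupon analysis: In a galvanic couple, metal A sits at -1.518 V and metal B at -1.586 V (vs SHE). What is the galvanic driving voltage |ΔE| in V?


Driving voltage is the absolute potential difference.
|ΔE| = |-1.518 − (-1.586)| = 0.068 V

0.068 V


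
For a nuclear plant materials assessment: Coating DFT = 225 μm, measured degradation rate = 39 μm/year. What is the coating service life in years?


Service life = thickness / degradation rate
Life = 225 / 39 = 5.8 years

5.8 years


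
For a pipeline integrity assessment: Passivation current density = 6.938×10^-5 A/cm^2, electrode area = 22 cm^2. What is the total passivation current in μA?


I = i_pass * A, then convert A → μA (×10^6)
I = 6.938×10^-5 * 22 * 10^6 = 1526.36 μA

1526.36 μA


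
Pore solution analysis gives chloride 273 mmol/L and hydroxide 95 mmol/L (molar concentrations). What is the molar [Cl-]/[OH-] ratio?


Threshold parameter = [Cl-] / [OH-] (molar basis; both in mmol/L, so units cancel)
Ratio = 273 / 95 = 2.87

2.87


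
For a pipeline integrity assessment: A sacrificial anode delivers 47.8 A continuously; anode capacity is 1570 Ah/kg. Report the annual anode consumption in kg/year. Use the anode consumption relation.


Annual consumption = current * hours per year / capacity
Rate = 47.8 * 8760 / 1570 = 266.7 kg/year

266.7 kg/year


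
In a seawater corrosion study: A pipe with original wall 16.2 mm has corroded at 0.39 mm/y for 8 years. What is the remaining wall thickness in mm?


Remaining wall = original − CR × time
t = 16.2 − 0.39*8 = 16.2 − 3.12 = 13.08 mm

13.08 mm


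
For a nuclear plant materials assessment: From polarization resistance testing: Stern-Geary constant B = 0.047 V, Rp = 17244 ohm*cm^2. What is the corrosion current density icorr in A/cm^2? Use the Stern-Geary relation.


Apply the Stern-Geary relation: icorr = B / Rp
icorr = 0.047 / 17244 = 2.726×10^-6 A/cm^2

2.726×10^-6 A/cm^2


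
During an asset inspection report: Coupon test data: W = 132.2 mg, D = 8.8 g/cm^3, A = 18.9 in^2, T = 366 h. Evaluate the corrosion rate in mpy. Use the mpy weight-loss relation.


Apply the mpy weight-loss relation: CR = 534 * W / (D * A * T)
Numerator: 534 * 132.2 = 70594.8
Denominator: 8.8 * 18.9 * 366 = 60873.12
CR = 70594.8 / 60873.12 = 1.1597 mpy

1.1597 mpy


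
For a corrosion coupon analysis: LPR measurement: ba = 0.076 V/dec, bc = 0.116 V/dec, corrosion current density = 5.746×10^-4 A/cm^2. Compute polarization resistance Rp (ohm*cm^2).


Apply the Stern-Geary equation: Rp = ba*bc / (2.303*icorr*(ba+bc))
ba*bc = 0.076*0.116 = 0.008816
ba+bc = 0.192; 2.303*icorr*(ba+bc) = 2.303*5.746×10^-4*0.192 = 2.5407433×10^-4
Rp = 0.008816 / 2.5407433×10^-4 = 34.7 ohm*cm^2

34.7 ohm*cm^2


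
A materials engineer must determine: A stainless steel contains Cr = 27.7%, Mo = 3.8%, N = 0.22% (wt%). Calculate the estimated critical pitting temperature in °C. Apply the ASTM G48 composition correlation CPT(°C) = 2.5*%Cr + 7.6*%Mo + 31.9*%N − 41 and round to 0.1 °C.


Apply the ASTM G48 empirical CPT estimate: CPT(°C) = 2.5*%Cr + 7.6*%Mo + 31.9*%N − 41
2.5*27.7 = 69.25; 7.6*3.8 = 28.88; 31.9*0.22 = 7.018
CPT = 69.25 + 28.88 + 7.018 − 41 = 64.148 °C
Rounded to 0.1 °C: CPT ≈ 64.1 °C

64.1 °C


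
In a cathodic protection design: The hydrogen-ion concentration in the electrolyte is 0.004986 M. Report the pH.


pH = −log10[H+]
pH = −log10(0.004986) = 2.3

2.3


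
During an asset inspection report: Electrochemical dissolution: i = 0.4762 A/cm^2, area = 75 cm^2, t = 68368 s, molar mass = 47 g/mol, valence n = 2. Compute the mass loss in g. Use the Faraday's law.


Apply Faraday's law: m = i*A*t*M / (n*F)
Total charge passed Q = i*A*t = 0.4762*75*68368 = 2441763.12 C
m = Q*M/(n*F) = 2441763.12*47/(2*96485) = 594.719 g

594.719 g


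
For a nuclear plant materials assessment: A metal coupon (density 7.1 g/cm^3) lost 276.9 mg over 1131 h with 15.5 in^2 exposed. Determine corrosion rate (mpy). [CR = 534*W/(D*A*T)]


Apply the mpy weight-loss relation: CR = 534 * W / (D * A * T)
Numerator: 534 * 276.9 = 147864.6
Denominator: 7.1 * 15.5 * 1131 = 124466.55
CR = 147864.6 / 124466.55 = 1.188 mpy

1.188 mpy


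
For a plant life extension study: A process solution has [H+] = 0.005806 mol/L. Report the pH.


pH = −log10[H+]
pH = −log10(0.005806) = 2.24

2.24


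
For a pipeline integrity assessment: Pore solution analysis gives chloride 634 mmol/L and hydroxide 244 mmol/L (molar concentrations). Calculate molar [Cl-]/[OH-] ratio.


Threshold parameter = [Cl-] / [OH-] (molar basis; both in mmol/L, so units cancel)
Ratio = 634 / 244 = 2.6

2.6


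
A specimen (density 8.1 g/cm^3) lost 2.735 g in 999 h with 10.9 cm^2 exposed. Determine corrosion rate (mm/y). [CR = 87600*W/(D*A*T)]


Apply the mm/y weight-loss relation: CR = 87600 * W / (D * A * T)
Numerator: 87600 * 2.735 = 239586.0
Denominator: 8.1 * 10.9 * 999 = 88201.71
CR = 239586.0 / 88201.71 = 2.7163 mm/y

2.7163 mm/y


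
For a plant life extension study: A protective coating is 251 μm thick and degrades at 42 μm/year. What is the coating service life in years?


Service life = thickness / degradation rate
Life = 251 / 42 = 6.0 years

6.0 years


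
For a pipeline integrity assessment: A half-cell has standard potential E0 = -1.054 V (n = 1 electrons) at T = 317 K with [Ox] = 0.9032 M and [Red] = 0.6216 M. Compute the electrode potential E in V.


Apply the Nernst equation: E = E0 + (RT/nF)*ln([Ox]/[Red])
Step 1: RT/nF = 8.314*317/(1*96485) = 0.02731552 V
Step 2: [Ox]/[Red] = 0.9032/0.6216 = 1.453024
Step 3: ln(1.453024) = 0.373647
Step 4: correction = 0.02731552 * 0.373647 = 0.01 V
E = -1.054 + 0.01 = -1.044 V

-1.044 V


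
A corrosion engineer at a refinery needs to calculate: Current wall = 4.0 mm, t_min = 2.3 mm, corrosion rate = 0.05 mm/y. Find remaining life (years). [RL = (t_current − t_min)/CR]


Apply the remaining-life relation: RL = (t_current − t_min) / CR
RL = (4.0 − 2.3) / 0.05 = 1.7 / 0.05 = 34.0 years

34.0 years


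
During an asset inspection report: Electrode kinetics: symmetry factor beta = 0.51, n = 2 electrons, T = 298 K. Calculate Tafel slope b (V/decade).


Apply the Tafel slope relation: b = 2.303*R*T/(beta*n*F)
Numerator: 2.303 * 8.314 * 298 = 5705.85
Denominator: 0.51 * 2 * 96485 = 98414.7
b = 5705.85 / 98414.7 = 0.058 V/decade

0.058 V/decade


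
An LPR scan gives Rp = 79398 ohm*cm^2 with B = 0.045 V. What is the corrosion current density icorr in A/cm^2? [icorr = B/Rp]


Apply the Stern-Geary relation: icorr = B / Rp
icorr = 0.045 / 79398 = 5.668×10^-7 A/cm^2

5.668×10^-7 A/cm^2


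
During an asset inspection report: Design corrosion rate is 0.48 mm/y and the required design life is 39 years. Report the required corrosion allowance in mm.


Corrosion allowance = CR × design life
CA = 0.48 * 39 = 18.72 mm

18.72 mm


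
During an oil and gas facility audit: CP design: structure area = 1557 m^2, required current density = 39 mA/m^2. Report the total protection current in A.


I = area * current density, then convert mA → A (÷1000)
I = 1557 * 39 / 1000 = 60.72 A

60.72 A


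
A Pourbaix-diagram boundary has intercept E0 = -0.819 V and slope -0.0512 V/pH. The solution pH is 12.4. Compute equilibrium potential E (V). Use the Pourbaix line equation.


Apply the Pourbaix line equation: E = E0 + slope*pH
E = -0.819 + (-0.0512)*12.4 = -0.819 + (-0.63488) = -1.45388 V
Rounded to 3 decimal places: E = -1.454 V

-1.454 V


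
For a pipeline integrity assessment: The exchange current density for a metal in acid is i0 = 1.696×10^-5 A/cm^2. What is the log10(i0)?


i0 = 1.696×10^-5 A/cm^2
log10(i0) = -4.771

-4.771


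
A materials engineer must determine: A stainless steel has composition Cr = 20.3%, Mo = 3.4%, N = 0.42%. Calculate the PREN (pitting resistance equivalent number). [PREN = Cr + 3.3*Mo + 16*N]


Apply the PREN formula: PREN = Cr + 3.3*Mo + 16*N
PREN = 20.3 + 3.3*3.4 + 16*0.42
PREN = 20.3 + 11.22 + 6.72 = 38.24

38.24


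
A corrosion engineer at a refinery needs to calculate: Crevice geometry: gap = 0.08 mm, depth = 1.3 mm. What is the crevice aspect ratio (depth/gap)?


Aspect ratio = depth / gap
Ratio = 1.3 / 0.08 = 16.3

16.3


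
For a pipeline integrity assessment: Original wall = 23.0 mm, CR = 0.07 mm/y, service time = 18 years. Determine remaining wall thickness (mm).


Remaining wall = original − CR × time
t = 23.0 − 0.07*18 = 23.0 − 1.26 = 21.74 mm

21.74 mm


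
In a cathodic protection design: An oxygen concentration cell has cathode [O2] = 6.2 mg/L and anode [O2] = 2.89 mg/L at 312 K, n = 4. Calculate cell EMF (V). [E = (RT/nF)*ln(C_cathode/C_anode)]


Apply the Nernst concentration-cell relation: E = (RT/nF)*ln(C_cathode/C_anode)
RT/nF = 8.314*312/(4*96485) = 0.00672117 V
ln(6.2/2.89) = 0.76329
E = 0.00672117 * 0.76329 = 0.00513 V

0.00513 V


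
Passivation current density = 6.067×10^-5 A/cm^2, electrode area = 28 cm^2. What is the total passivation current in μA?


I = i_pass * A, then convert A → μA (×10^6)
I = 6.067×10^-5 * 28 * 10^6 = 1698.76 μA

1698.76 μA


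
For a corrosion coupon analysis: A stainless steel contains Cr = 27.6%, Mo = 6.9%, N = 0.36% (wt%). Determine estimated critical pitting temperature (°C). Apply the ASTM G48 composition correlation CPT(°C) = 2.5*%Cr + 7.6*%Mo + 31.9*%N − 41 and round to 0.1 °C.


Apply the ASTM G48 empirical CPT estimate: CPT(°C) = 2.5*%Cr + 7.6*%Mo + 31.9*%N − 41
2.5*27.6 = 69; 7.6*6.9 = 52.44; 31.9*0.36 = 11.484
CPT = 69 + 52.44 + 11.484 − 41 = 91.924 °C
Rounded to 0.1 °C: CPT ≈ 91.9 °C

91.9 °C


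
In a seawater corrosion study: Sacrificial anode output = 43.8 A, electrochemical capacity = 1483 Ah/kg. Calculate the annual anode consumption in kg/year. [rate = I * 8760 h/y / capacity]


Annual consumption = current * hours per year / capacity
Rate = 43.8 * 8760 / 1483 = 258.7 kg/year

258.7 kg/year


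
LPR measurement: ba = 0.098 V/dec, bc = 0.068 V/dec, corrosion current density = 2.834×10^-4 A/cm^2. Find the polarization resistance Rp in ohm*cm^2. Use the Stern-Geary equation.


Apply the Stern-Geary equation: Rp = ba*bc / (2.303*icorr*(ba+bc))
ba*bc = 0.098*0.068 = 0.006664
ba+bc = 0.166; 2.303*icorr*(ba+bc) = 2.303*2.834×10^-4*0.166 = 1.0834325×10^-4
Rp = 0.006664 / 1.0834325×10^-4 = 61.51 ohm*cm^2

61.51 ohm*cm^2


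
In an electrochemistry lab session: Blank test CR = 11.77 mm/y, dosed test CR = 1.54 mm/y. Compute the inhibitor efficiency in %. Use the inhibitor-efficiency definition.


Apply the inhibitor-efficiency definition: IE = (CR_blank − CR_inh)/CR_blank × 100
IE = (11.77 − 1.54) / 11.77 × 100
IE = 10.23 / 11.77 × 100 = 86.9 %

86.9 %


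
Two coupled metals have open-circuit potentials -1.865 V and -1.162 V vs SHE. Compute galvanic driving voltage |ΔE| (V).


Driving voltage is the absolute potential difference.
|ΔE| = |-1.865 − (-1.162)| = 0.703 V

0.703 V


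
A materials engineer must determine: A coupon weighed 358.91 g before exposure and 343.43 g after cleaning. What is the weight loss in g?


Weight loss = initial − final
WL = 358.91 − 343.43 = 15.48 g

15.48 g


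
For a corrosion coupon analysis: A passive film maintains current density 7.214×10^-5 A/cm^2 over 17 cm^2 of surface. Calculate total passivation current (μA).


I = i_pass * A, then convert A → μA (×10^6)
I = 7.214×10^-5 * 17 * 10^6 = 1226.38 μA

1226.38 μA


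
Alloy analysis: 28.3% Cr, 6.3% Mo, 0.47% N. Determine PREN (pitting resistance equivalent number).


Apply the PREN formula: PREN = Cr + 3.3*Mo + 16*N
PREN = 28.3 + 3.3*6.3 + 16*0.47
PREN = 28.3 + 20.79 + 7.52 = 56.61

56.61


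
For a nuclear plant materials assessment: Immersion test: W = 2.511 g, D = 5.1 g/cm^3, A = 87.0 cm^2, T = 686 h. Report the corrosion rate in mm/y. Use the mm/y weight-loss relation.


Apply the mm/y weight-loss relation: CR = 87600 * W / (D * A * T)
Numerator: 87600 * 2.511 = 219963.6
Denominator: 5.1 * 87.0 * 686 = 304378.2
CR = 219963.6 / 304378.2 = 0.72267 mm/y

0.72267 mm/y


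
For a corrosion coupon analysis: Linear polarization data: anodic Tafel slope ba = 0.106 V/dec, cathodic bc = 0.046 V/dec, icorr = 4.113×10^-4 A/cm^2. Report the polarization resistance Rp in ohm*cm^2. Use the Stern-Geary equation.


Apply the Stern-Geary equation: Rp = ba*bc / (2.303*icorr*(ba+bc))
ba*bc = 0.106*0.046 = 0.004876
ba+bc = 0.152; 2.303*icorr*(ba+bc) = 2.303*4.113×10^-4*0.152 = 1.4397803×10^-4
Rp = 0.004876 / 1.4397803×10^-4 = 33.9 ohm*cm^2

33.9 ohm*cm^2


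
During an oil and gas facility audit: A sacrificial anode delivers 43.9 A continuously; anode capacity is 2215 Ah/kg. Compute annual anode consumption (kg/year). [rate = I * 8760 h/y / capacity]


Annual consumption = current * hours per year / capacity
Rate = 43.9 * 8760 / 2215 = 173.6 kg/year

173.6 kg/year


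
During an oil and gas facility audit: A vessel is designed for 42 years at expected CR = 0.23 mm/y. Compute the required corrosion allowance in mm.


Corrosion allowance = CR × design life
CA = 0.23 * 42 = 9.66 mm

9.66 mm


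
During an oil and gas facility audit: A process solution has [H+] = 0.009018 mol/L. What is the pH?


pH = −log10[H+]
pH = −log10(0.009018) = 2.04

2.04


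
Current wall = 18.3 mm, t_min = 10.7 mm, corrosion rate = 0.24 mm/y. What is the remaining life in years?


Apply the remaining-life relation: RL = (t_current − t_min) / CR
RL = (18.3 − 10.7) / 0.24 = 7.6 / 0.24 = 31.7 years

31.7 years


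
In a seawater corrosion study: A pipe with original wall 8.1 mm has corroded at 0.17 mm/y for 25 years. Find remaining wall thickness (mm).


Remaining wall = original − CR × time
t = 8.1 − 0.17*25 = 8.1 − 4.25 = 3.85 mm

3.85 mm


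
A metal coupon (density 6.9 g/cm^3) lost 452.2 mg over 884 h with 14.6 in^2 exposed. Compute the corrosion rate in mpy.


Apply the mpy weight-loss relation: CR = 534 * W / (D * A * T)
Numerator: 534 * 452.2 = 241474.8
Denominator: 6.9 * 14.6 * 884 = 89054.16
CR = 241474.8 / 89054.16 = 2.71155 mpy

2.71155 mpy


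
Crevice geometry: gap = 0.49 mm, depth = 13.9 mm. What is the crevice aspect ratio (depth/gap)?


Aspect ratio = depth / gap
Ratio = 13.9 / 0.49 = 28.4

28.4


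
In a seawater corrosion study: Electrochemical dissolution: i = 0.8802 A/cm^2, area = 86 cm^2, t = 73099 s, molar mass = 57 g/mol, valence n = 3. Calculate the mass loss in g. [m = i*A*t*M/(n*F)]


Apply Faraday's law: m = i*A*t*M / (n*F)
Total charge passed Q = i*A*t = 0.8802*86*73099 = 5533389.6228 C
m = Q*M/(n*F) = 5533389.6228*57/(3*96485) = 1089.645 g

1089.645 g


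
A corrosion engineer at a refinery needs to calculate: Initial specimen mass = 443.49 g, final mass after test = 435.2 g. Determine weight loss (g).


Weight loss = initial − final
WL = 443.49 − 435.2 = 8.29 g

8.29 g


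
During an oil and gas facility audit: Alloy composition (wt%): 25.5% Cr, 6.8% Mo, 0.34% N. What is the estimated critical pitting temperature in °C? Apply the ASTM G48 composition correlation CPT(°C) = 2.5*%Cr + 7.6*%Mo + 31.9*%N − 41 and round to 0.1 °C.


Apply the ASTM G48 empirical CPT estimate: CPT(°C) = 2.5*%Cr + 7.6*%Mo + 31.9*%N − 41
2.5*25.5 = 63.75; 7.6*6.8 = 51.68; 31.9*0.34 = 10.846
CPT = 63.75 + 51.68 + 10.846 − 41 = 85.276 °C
Rounded to 0.1 °C: CPT ≈ 85.3 °C

85.3 °C


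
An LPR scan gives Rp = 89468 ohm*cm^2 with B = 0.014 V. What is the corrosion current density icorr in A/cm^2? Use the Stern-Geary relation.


Apply the Stern-Geary relation: icorr = B / Rp
icorr = 0.014 / 89468 = 1.565×10^-7 A/cm^2

1.565×10^-7 A/cm^2


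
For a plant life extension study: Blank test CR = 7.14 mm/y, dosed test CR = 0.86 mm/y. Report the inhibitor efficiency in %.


Apply the inhibitor-efficiency definition: IE = (CR_blank − CR_inh)/CR_blank × 100
IE = (7.14 − 0.86) / 7.14 × 100
IE = 6.28 / 7.14 × 100 = 88.0 %

88.0 %


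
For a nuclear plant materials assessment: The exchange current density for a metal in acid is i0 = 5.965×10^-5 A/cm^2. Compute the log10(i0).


i0 = 5.965×10^-5 A/cm^2
log10(i0) = -4.224

-4.224


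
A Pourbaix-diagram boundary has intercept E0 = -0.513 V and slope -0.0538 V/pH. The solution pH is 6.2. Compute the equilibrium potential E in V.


Apply the Pourbaix line equation: E = E0 + slope*pH
E = -0.513 + (-0.0538)*6.2 = -0.513 + (-0.33356) = -0.84656 V
Rounded to 4 decimal places: E = -0.8466 V

-0.8466 V


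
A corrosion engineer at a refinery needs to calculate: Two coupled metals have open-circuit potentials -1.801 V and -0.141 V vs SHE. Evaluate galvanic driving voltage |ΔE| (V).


Driving voltage is the absolute potential difference.
|ΔE| = |-1.801 − (-0.141)| = 1.66 V

1.66 V


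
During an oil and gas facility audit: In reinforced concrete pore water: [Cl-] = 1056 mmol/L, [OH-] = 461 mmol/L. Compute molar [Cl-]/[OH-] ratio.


Threshold parameter = [Cl-] / [OH-] (molar basis; both in mmol/L, so units cancel)
Ratio = 1056 / 461 = 2.29

2.29


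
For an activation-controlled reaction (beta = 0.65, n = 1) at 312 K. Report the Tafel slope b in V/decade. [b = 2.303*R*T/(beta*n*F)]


Apply the Tafel slope relation: b = 2.303*R*T/(beta*n*F)
Numerator: 2.303 * 8.314 * 312 = 5973.91
Denominator: 0.65 * 1 * 96485 = 62715.25
b = 5973.91 / 62715.25 = 0.0953 V/decade

0.0953 V/decade


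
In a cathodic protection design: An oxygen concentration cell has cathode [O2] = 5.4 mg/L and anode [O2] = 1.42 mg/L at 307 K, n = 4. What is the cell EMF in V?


Apply the Nernst concentration-cell relation: E = (RT/nF)*ln(C_cathode/C_anode)
RT/nF = 8.314*307/(4*96485) = 0.00661346 V
ln(5.4/1.42) = 1.33574
E = 0.00661346 * 1.33574 = 0.00883 V

0.00883 V


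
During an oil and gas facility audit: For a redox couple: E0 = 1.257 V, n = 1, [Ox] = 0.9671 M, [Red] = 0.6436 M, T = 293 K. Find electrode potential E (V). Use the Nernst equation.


Apply the Nernst equation: E = E0 + (RT/nF)*ln([Ox]/[Red])
Step 1: RT/nF = 8.314*293/(1*96485) = 0.02524747 V
Step 2: [Ox]/[Red] = 0.9671/0.6436 = 1.502641
Step 3: ln(1.502641) = 0.407224
Step 4: correction = 0.02524747 * 0.407224 = 0.0103 V
E = 1.257 + 0.0103 = 1.2673 V

1.2673 V


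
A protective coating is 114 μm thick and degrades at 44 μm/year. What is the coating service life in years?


Service life = thickness / degradation rate
Life = 114 / 44 = 2.6 years

2.6 years


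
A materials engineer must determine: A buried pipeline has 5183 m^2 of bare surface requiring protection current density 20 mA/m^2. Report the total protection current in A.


I = area * current density, then convert mA → A (÷1000)
I = 5183 * 20 / 1000 = 103.66 A

103.66 A


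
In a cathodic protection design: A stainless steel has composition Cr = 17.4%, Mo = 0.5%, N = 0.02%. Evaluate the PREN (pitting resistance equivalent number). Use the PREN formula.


Apply the PREN formula: PREN = Cr + 3.3*Mo + 16*N
PREN = 17.4 + 3.3*0.5 + 16*0.02
PREN = 17.4 + 1.65 + 0.32 = 19.37

19.37


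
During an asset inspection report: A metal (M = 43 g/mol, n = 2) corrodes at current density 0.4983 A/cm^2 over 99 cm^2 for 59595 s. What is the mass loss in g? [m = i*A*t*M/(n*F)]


Apply Faraday's law: m = i*A*t*M / (n*F)
Total charge passed Q = i*A*t = 0.4983*99*59595 = 2939922.6615 C
m = Q*M/(n*F) = 2939922.6615*43/(2*96485) = 655.1105 g

655.1105 g


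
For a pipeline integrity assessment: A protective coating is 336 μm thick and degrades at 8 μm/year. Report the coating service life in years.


Service life = thickness / degradation rate
Life = 336 / 8 = 42.0 years

42.0 years


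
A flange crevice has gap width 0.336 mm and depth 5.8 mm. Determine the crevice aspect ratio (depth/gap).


Aspect ratio = depth / gap
Ratio = 5.8 / 0.336 = 17.3

17.3


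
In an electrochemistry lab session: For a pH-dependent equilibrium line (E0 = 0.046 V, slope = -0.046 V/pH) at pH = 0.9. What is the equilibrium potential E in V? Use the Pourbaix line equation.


Apply the Pourbaix line equation: E = E0 + slope*pH
E = 0.046 + (-0.046)*0.9 = 0.046 + (-0.0414) = 0.0046 V
Rounded to 3 decimal places: E = 0.005 V

0.005 V


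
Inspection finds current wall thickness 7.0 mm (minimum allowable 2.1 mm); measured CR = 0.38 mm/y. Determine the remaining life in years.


Apply the remaining-life relation: RL = (t_current − t_min) / CR
RL = (7.0 − 2.1) / 0.38 = 4.9 / 0.38 = 12.9 years

12.9 years


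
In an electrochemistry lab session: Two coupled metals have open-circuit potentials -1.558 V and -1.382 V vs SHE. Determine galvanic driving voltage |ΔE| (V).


Driving voltage is the absolute potential difference.
|ΔE| = |-1.558 − (-1.382)| = 0.176 V

0.176 V


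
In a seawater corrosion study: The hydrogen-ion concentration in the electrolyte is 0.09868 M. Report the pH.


pH = −log10[H+]
pH = −log10(0.09868) = 1.01

1.01


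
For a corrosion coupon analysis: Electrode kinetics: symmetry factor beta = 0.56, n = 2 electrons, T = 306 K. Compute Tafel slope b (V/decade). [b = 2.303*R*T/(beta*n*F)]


Apply the Tafel slope relation: b = 2.303*R*T/(beta*n*F)
Numerator: 2.303 * 8.314 * 306 = 5859.03
Denominator: 0.56 * 2 * 96485 = 108063.2
b = 5859.03 / 108063.2 = 0.0542 V/decade

0.0542 V/decade


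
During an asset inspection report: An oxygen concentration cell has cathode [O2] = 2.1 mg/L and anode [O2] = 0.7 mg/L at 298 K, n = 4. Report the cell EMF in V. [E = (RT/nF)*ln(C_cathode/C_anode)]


Apply the Nernst concentration-cell relation: E = (RT/nF)*ln(C_cathode/C_anode)
RT/nF = 8.314*298/(4*96485) = 0.00641958 V
ln(2.1/0.7) = 1.09861
E = 0.00641958 * 1.09861 = 0.00705 V

0.00705 V


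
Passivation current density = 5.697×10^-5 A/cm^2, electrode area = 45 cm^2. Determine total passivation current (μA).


I = i_pass * A, then convert A → μA (×10^6)
I = 5.697×10^-5 * 45 * 10^6 = 2563.65 μA

2563.65 μA


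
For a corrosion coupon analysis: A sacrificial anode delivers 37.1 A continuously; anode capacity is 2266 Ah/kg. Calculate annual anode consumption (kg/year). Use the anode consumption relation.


Annual consumption = current * hours per year / capacity
Rate = 37.1 * 8760 / 2266 = 143.4 kg/year

143.4 kg/year


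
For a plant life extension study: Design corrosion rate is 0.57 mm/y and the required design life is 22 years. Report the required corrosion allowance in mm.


Corrosion allowance = CR × design life
CA = 0.57 * 22 = 12.54 mm

12.54 mm


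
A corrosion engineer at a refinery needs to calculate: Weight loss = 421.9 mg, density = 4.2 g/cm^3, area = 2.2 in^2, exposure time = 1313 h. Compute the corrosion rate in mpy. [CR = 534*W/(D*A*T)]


Apply the mpy weight-loss relation: CR = 534 * W / (D * A * T)
Numerator: 534 * 421.9 = 225294.6
Denominator: 4.2 * 2.2 * 1313 = 12132.12
CR = 225294.6 / 12132.12 = 18.5701 mpy

18.5701 mpy


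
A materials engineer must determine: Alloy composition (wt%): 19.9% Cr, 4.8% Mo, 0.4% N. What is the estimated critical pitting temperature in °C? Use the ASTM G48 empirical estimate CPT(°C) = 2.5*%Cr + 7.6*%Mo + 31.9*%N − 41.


Apply the ASTM G48 empirical CPT estimate: CPT(°C) = 2.5*%Cr + 7.6*%Mo + 31.9*%N − 41
2.5*19.9 = 49.75; 7.6*4.8 = 36.48; 31.9*0.4 = 12.76
CPT = 49.75 + 36.48 + 12.76 − 41 = 57.99 °C
Rounded to 0.1 °C: CPT ≈ 58.0 °C

58.0 °C


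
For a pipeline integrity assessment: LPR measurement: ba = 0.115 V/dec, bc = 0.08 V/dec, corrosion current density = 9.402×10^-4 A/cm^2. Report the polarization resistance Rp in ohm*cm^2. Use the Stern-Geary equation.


Apply the Stern-Geary equation: Rp = ba*bc / (2.303*icorr*(ba+bc))
ba*bc = 0.115*0.08 = 0.0092
ba+bc = 0.195; 2.303*icorr*(ba+bc) = 2.303*9.402×10^-4*0.195 = 4.2222972×10^-4
Rp = 0.0092 / 4.2222972×10^-4 = 21.79 ohm*cm^2

21.79 ohm*cm^2


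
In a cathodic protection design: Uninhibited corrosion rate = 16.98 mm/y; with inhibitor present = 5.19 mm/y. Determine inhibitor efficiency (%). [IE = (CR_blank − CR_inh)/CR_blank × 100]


Apply the inhibitor-efficiency definition: IE = (CR_blank − CR_inh)/CR_blank × 100
IE = (16.98 − 5.19) / 16.98 × 100
IE = 11.79 / 16.98 × 100 = 69.4 %

69.4 %


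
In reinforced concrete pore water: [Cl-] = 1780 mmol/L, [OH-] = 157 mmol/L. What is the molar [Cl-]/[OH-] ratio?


Threshold parameter = [Cl-] / [OH-] (molar basis; both in mmol/L, so units cancel)
Ratio = 1780 / 157 = 11.34

11.34


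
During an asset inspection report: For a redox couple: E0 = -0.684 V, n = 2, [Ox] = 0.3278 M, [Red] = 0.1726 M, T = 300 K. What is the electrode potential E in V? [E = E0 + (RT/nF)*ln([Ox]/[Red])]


Apply the Nernst equation: E = E0 + (RT/nF)*ln([Ox]/[Red])
Step 1: RT/nF = 8.314*300/(2*96485) = 0.01292533 V
Step 2: [Ox]/[Red] = 0.3278/0.1726 = 1.899189
Step 3: ln(1.899189) = 0.641427
Step 4: correction = 0.01292533 * 0.641427 = 0.0083 V
E = -0.684 + 0.0083 = -0.6757 V

-0.6757 V


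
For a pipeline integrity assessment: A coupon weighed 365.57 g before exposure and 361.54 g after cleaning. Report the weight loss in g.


Weight loss = initial − final
WL = 365.57 − 361.54 = 4.03 g

4.03 g


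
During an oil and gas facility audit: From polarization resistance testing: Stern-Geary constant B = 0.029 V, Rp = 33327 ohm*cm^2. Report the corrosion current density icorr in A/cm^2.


Apply the Stern-Geary relation: icorr = B / Rp
icorr = 0.029 / 33327 = 8.702×10^-7 A/cm^2

8.702×10^-7 A/cm^2


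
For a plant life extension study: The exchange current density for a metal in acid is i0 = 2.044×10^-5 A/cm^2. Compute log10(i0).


i0 = 2.044×10^-5 A/cm^2
log10(i0) = -4.69

-4.69


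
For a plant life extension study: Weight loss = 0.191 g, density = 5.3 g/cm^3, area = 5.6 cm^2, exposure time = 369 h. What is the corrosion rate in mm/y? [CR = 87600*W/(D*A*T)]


Apply the mm/y weight-loss relation: CR = 87600 * W / (D * A * T)
Numerator: 87600 * 0.191 = 16731.6
Denominator: 5.3 * 5.6 * 369 = 10951.92
CR = 16731.6 / 10951.92 = 1.527732 mm/y

1.527732 mm/y


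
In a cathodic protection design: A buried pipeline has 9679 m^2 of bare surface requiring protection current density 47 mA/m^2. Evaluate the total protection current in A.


I = area * current density, then convert mA → A (÷1000)
I = 9679 * 47 / 1000 = 454.91 A

454.91 A


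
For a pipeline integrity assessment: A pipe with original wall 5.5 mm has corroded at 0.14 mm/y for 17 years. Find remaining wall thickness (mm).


Remaining wall = original − CR × time
t = 5.5 − 0.14*17 = 5.5 − 2.38 = 3.12 mm

3.12 mm
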